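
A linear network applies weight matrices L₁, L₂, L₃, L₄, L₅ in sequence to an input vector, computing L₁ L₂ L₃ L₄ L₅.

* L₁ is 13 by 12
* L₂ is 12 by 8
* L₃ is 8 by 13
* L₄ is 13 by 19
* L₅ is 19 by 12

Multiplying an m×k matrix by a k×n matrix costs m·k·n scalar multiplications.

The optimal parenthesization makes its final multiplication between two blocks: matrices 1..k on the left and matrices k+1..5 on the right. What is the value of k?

Adjacent pairs: L₁L₂ = 13·12·8 = 1248; L₂L₃ = 12·8·13 = 1248; L₃L₄ = 8·13·19 = 1976; L₄L₅ = 13·19·12 = 2964.
Length 3: L₁..L₃: k=1: 0+1248+13·12·13=3276; k=2: 1248+0+13·8·13=2600 → min 2600 | L₂..L₄: k=2: 0+1976+12·8·19=3800; k=3: 1248+0+12·13·19=4212 → min 3800 | L₃..L₅: k=3: 0+2964+8·13·12=4212; k=4: 1976+0+8·19·12=3800 → min 3800.
Length 4: L₁..L₄: k=1: 0+3800+13·12·19=6764; k=2: 1248+1976+13·8·19=5200; k=3: 2600+0+13·13·19=5811 → min 5200 | L₂..L₅: k=2: 0+3800+12·8·12=4952; k=3: 1248+2964+12·13·12=6084; k=4: 3800+0+12·19·12=6536 → min 4952.
Top-level splits: k=1: (L₁..L₁)·(L₂..L₅) → 0+4952+13·12·12 = 6824; k=2: (L₁..L₂)·(L₃..L₅) → 1248+3800+13·8·12 = 6296; k=3: (L₁..L₃)·(L₄..L₅) → 2600+2964+13·13·12 = 7592; k=4: (L₁..L₄)·(L₅..L₅) → 5200+0+13·19·12 = 8164.
Best split is after L₂, i.e. k = 2.

2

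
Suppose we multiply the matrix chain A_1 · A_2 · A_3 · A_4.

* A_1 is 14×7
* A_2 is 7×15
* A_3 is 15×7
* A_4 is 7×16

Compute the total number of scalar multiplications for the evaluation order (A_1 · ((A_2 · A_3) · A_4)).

3087

(A_2 · A_3): 7×15 by 15×7 → 7×7, cost 7·15·7 = 735
((A_2 · A_3) · A_4): 7×7 by 7×16 → 7×16, cost 7·7·16 = 784; cumulative 1519
(A_1 · ((A_2 · A_3) · A_4)): 14×7 by 7×16 → 14×16, cost 14·7·16 = 1568; cumulative 3087
Total: 3087 scalar multiplications.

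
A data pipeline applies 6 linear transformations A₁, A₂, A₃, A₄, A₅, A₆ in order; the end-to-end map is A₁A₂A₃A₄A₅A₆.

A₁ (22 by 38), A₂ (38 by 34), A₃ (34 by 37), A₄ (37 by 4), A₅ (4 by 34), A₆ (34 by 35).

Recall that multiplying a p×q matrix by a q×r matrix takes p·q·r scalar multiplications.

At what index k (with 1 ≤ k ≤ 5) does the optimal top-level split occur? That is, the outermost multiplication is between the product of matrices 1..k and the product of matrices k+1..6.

Adjacent pairs: A₁A₂ = 22·38·34 = 28424; A₂A₃ = 38·34·37 = 47804; A₃A₄ = 34·37·4 = 5032; A₄A₅ = 37·4·34 = 5032; A₅A₆ = 4·34·35 = 4760.
Length 3: A₁..A₃: k=1: 0+47804+22·38·37=78736; k=2: 28424+0+22·34·37=56100 → min 56100 | A₂..A₄: k=2: 0+5032+38·34·4=10200; k=3: 47804+0+38·37·4=53428 → min 10200 | A₃..A₅: k=3: 0+5032+34·37·34=47804; k=4: 5032+0+34·4·34=9656 → min 9656 | A₄..A₆: k=4: 0+4760+37·4·35=9940; k=5: 5032+0+37·34·35=49062 → min 9940.
Length 4: A₁..A₄: k=1: 0+10200+22·38·4=13544; k=2: 28424+5032+22·34·4=36448; k=3: 56100+0+22·37·4=59356 → min 13544 | A₂..A₅: k=2: 0+9656+38·34·34=53584; k=3: 47804+5032+38·37·34=100640; k=4: 10200+0+38·4·34=15368 → min 15368 | A₃..A₆: k=3: 0+9940+34·37·35=53970; k=4: 5032+4760+34·4·35=14552; k=5: 9656+0+34·34·35=50116 → min 14552.
Length 5: A₁..A₅: k=1: 0+15368+22·38·34=43792; k=2: 28424+9656+22·34·34=63512; k=3: 56100+5032+22·37·34=88808; k=4: 13544+0+22·4·34=16536 → min 16536 | A₂..A₆: k=2: 0+14552+38·34·35=59772; k=3: 47804+9940+38·37·35=106954; k=4: 10200+4760+38·4·35=20280; k=5: 15368+0+38·34·35=60588 → min 20280.
Top-level splits: k=1: (A₁..A₁)·(A₂..A₆) → 0+20280+22·38·35 = 49540; k=2: (A₁..A₂)·(A₃..A₆) → 28424+14552+22·34·35 = 69156; k=3: (A₁..A₃)·(A₄..A₆) → 56100+9940+22·37·35 = 94530; k=4: (A₁..A₄)·(A₅..A₆) → 13544+4760+22·4·35 = 21384; k=5: (A₁..A₅)·(A₆..A₆) → 16536+0+22·34·35 = 42716.
Best split is after A₄, i.e. k = 4.

4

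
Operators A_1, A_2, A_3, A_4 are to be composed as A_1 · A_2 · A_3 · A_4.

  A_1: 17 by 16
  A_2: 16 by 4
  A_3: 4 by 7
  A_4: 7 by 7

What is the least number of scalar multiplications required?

1760

Adjacent pairs: A_1A_2 = 17·16·4 = 1088; A_2A_3 = 16·4·7 = 448; A_3A_4 = 4·7·7 = 196.
Length 3: A_1..A_3: k=1: 0+448+17·16·7=2352; k=2: 1088+0+17·4·7=1564 → min 1564 | A_2..A_4: k=2: 0+196+16·4·7=644; k=3: 448+0+16·7·7=1232 → min 644.
Length 4: A_1..A_4: k=1: 0+644+17·16·7=2548; k=2: 1088+196+17·4·7=1760; k=3: 1564+0+17·7·7=2397 → min 1760.
Optimal order: ((A_1 · A_2) · (A_3 · A_4)) with cost 1760.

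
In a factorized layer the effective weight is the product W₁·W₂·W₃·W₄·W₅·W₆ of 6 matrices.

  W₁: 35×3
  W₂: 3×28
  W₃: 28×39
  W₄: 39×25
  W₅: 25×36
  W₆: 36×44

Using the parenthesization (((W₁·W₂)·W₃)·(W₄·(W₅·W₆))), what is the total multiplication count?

183720

(W₁·W₂): 35×3 by 3×28 → 35×28, cost 35·3·28 = 2940
((W₁·W₂)·W₃): 35×28 by 28×39 → 35×39, cost 35·28·39 = 38220; cumulative 41160
(W₅·W₆): 25×36 by 36×44 → 25×44, cost 25·36·44 = 39600
(W₄·(W₅·W₆)): 39×25 by 25×44 → 39×44, cost 39·25·44 = 42900; cumulative 82500
(((W₁·W₂)·W₃)·(W₄·(W₅·W₆))): 35×39 by 39×44 → 35×44, cost 35·39·44 = 60060; cumulative 183720
Total: 183720 scalar multiplications.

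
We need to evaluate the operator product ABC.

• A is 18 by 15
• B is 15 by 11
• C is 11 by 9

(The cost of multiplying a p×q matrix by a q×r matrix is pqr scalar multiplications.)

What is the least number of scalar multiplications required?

Order (A(BC)): (BC): 15×11 by 11×9 → 15×9, cost 15·11·9 = 1485; (A(BC)): 18×15 by 15×9 → 18×9, cost 18·15·9 = 2430; cumulative 3915. Total 3915.
Order ((AB)C): (AB): 18×15 by 15×11 → 18×11, cost 18·15·11 = 2970; ((AB)C): 18×11 by 11×9 → 18×9, cost 18·11·9 = 1782; cumulative 4752. Total 4752.
Minimum: 3915.

3915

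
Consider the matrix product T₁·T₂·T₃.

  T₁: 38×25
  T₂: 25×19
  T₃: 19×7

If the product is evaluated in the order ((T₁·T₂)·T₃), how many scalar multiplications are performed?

23104

(T₁·T₂): 38×25 by 25×19 → 38×19, cost 38·25·19 = 18050
((T₁·T₂)·T₃): 38×19 by 19×7 → 38×7, cost 38·19·7 = 5054; cumulative 23104
Total: 23104 scalar multiplications.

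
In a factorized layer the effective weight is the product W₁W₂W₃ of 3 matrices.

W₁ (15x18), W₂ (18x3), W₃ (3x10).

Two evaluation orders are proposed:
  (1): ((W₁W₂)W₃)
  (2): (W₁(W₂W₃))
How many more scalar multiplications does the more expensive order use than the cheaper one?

1980

Order (1) = ((W₁W₂)W₃): (W₁W₂): 15×18 by 18×3 → 15×3, cost 15·18·3 = 810; ((W₁W₂)W₃): 15×3 by 3×10 → 15×10, cost 15·3·10 = 450; cumulative 1260. Total 1260.
Order (2) = (W₁(W₂W₃)): (W₂W₃): 18×3 by 3×10 → 18×10, cost 18·3·10 = 540; (W₁(W₂W₃)): 15×18 by 18×10 → 15×10, cost 15·18·10 = 2700; cumulative 3240. Total 3240.
Difference: |1260 − 3240| = 1980.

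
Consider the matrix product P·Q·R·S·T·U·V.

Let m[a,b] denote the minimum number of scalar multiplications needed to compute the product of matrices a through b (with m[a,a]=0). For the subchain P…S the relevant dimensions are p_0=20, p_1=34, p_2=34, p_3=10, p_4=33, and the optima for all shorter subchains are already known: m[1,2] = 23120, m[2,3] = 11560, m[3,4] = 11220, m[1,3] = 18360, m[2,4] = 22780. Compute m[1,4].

24960

m[1,4] = min over k∈[1,3] of m[1,k]+m[k+1,4]+p_{0}·p_k·p_{4}.
k=1: 0 + 22780 + 20·34·33 = 45220; k=2: 23120 + 11220 + 20·34·33 = 56780; k=3: 18360 + 0 + 20·10·33 = 24960.
Minimum: 24960 at k=3.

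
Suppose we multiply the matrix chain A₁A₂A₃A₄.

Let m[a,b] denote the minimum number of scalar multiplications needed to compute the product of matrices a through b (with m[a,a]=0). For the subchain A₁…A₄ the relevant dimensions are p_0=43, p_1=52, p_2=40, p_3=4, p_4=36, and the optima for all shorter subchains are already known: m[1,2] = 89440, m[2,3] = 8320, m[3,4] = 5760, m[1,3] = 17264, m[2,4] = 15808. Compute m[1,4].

23456

m[1,4] = min over k∈[1,3] of m[1,k]+m[k+1,4]+p_{0}·p_k·p_{4}.
k=1: 0 + 15808 + 43·52·36 = 96304; k=2: 89440 + 5760 + 43·40·36 = 157120; k=3: 17264 + 0 + 43·4·36 = 23456.
Minimum: 23456 at k=3.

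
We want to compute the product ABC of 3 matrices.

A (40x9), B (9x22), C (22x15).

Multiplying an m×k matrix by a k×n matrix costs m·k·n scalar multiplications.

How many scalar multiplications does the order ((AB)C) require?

21120

(AB): 40×9 by 9×22 → 40×22, cost 40·9·22 = 7920
((AB)C): 40×22 by 22×15 → 40×15, cost 40·22·15 = 13200; cumulative 21120
Total: 21120 scalar multiplications.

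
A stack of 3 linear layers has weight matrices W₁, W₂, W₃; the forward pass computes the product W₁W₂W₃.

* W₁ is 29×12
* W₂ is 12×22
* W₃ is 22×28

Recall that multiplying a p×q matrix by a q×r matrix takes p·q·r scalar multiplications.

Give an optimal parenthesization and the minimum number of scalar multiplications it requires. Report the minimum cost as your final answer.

(W₁(W₂W₃)): cost 17136.
((W₁W₂)W₃): cost 25520.
Optimal: (W₁(W₂W₃)) with cost 17136.

17136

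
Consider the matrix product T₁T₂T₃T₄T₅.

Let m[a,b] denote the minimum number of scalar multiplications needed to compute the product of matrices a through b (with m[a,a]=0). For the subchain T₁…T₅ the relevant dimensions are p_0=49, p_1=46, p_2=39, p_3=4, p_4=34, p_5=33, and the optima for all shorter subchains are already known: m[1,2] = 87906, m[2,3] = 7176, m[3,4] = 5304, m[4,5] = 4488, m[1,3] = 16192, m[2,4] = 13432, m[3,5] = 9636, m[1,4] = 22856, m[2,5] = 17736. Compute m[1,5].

m[1,5] = min over k∈[1,4] of m[1,k]+m[k+1,5]+p_{0}·p_k·p_{5}.
k=1: 0 + 17736 + 49·46·33 = 92118; k=2: 87906 + 9636 + 49·39·33 = 160605; k=3: 16192 + 4488 + 49·4·33 = 27148; k=4: 22856 + 0 + 49·34·33 = 77834.
Minimum: 27148 at k=3.

27148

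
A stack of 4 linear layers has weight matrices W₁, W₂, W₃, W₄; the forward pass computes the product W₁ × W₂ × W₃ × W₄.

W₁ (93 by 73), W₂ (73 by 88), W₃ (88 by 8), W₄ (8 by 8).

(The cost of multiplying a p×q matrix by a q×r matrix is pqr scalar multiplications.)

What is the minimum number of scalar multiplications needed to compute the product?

110376

Adjacent pairs: W₁W₂ = 93·73·88 = 597432; W₂W₃ = 73·88·8 = 51392; W₃W₄ = 88·8·8 = 5632.
Length 3: W₁..W₃: k=1: 0+51392+93·73·8=105704; k=2: 597432+0+93·88·8=662904 → min 105704 | W₂..W₄: k=2: 0+5632+73·88·8=57024; k=3: 51392+0+73·8·8=56064 → min 56064.
Length 4: W₁..W₄: k=1: 0+56064+93·73·8=110376; k=2: 597432+5632+93·88·8=668536; k=3: 105704+0+93·8·8=111656 → min 110376.
Optimal order: (W₁ × ((W₂ × W₃) × W₄)) with cost 110376.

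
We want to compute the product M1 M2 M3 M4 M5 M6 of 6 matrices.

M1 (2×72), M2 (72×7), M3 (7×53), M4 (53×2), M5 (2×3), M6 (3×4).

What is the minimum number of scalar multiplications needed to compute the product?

1814

Adjacent pairs: M1M2 = 2·72·7 = 1008; M2M3 = 72·7·53 = 26712; M3M4 = 7·53·2 = 742; M4M5 = 53·2·3 = 318; M5M6 = 2·3·4 = 24.
Length 3: M1..M3: k=1: 0+26712+2·72·53=34344; k=2: 1008+0+2·7·53=1750 → min 1750 | M2..M4: k=2: 0+742+72·7·2=1750; k=3: 26712+0+72·53·2=34344 → min 1750 | M3..M5: k=3: 0+318+7·53·3=1431; k=4: 742+0+7·2·3=784 → min 784 | M4..M6: k=4: 0+24+53·2·4=448; k=5: 318+0+53·3·4=954 → min 448.
Length 4: M1..M4: k=1: 0+1750+2·72·2=2038; k=2: 1008+742+2·7·2=1778; k=3: 1750+0+2·53·2=1962 → min 1778 | M2..M5: k=2: 0+784+72·7·3=2296; k=3: 26712+318+72·53·3=38478; k=4: 1750+0+72·2·3=2182 → min 2182 | M3..M6: k=3: 0+448+7·53·4=1932; k=4: 742+24+7·2·4=822; k=5: 784+0+7·3·4=868 → min 822.
Length 5: M1..M5: k=1: 0+2182+2·72·3=2614; k=2: 1008+784+2·7·3=1834; k=3: 1750+318+2·53·3=2386; k=4: 1778+0+2·2·3=1790 → min 1790 | M2..M6: k=2: 0+822+72·7·4=2838; k=3: 26712+448+72·53·4=42424; k=4: 1750+24+72·2·4=2350; k=5: 2182+0+72·3·4=3046 → min 2350.
Length 6: M1..M6: k=1: 0+2350+2·72·4=2926; k=2: 1008+822+2·7·4=1886; k=3: 1750+448+2·53·4=2622; k=4: 1778+24+2·2·4=1818; k=5: 1790+0+2·3·4=1814 → min 1814.
Optimal order: ((((M1 M2) (M3 M4)) M5) M6) with cost 1814.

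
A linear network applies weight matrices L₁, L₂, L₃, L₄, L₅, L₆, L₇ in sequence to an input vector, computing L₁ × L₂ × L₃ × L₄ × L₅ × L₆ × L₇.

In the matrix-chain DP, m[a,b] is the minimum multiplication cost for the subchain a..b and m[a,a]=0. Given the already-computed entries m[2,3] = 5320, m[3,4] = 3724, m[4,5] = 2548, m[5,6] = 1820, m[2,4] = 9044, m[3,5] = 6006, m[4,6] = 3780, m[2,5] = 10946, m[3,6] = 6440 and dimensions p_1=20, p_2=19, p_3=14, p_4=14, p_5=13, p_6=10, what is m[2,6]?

m[2,6] = min over k∈[2,5] of m[2,k]+m[k+1,6]+p_{1}·p_k·p_{6}.
k=2: 0 + 6440 + 20·19·10 = 10240; k=3: 5320 + 3780 + 20·14·10 = 11900; k=4: 9044 + 1820 + 20·14·10 = 13664; k=5: 10946 + 0 + 20·13·10 = 13546.
Minimum: 10240 at k=2.

10240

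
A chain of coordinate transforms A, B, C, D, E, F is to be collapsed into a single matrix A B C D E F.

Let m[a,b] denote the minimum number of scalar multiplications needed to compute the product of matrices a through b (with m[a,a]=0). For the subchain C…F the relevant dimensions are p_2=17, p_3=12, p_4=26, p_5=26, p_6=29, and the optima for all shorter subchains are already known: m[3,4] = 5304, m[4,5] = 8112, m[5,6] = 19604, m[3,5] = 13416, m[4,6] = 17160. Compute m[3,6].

23076

m[3,6] = min over k∈[3,5] of m[3,k]+m[k+1,6]+p_{2}·p_k·p_{6}.
k=3: 0 + 17160 + 17·12·29 = 23076; k=4: 5304 + 19604 + 17·26·29 = 37726; k=5: 13416 + 0 + 17·26·29 = 26234.
Minimum: 23076 at k=3.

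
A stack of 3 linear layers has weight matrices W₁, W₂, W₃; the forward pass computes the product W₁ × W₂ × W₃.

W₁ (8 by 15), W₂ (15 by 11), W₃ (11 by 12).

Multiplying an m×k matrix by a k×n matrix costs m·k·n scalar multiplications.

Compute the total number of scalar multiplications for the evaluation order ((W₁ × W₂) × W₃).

(W₁ × W₂): 8×15 by 15×11 → 8×11, cost 8·15·11 = 1320
((W₁ × W₂) × W₃): 8×11 by 11×12 → 8×12, cost 8·11·12 = 1056; cumulative 2376
Total: 2376 scalar multiplications.

2376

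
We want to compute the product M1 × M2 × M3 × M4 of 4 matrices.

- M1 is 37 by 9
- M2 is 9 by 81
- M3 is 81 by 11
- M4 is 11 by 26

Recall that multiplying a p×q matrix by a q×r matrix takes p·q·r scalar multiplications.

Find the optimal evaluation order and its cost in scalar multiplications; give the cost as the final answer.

19251

Adjacent pairs: M1M2 = 37·9·81 = 26973; M2M3 = 9·81·11 = 8019; M3M4 = 81·11·26 = 23166.
Length 3: M1..M3: k=1: 0+8019+37·9·11=11682; k=2: 26973+0+37·81·11=59940 → min 11682 | M2..M4: k=2: 0+23166+9·81·26=42120; k=3: 8019+0+9·11·26=10593 → min 10593.
Length 4: M1..M4: k=1: 0+10593+37·9·26=19251; k=2: 26973+23166+37·81·26=128061; k=3: 11682+0+37·11·26=22264 → min 19251.
Optimal parenthesization: (M1 × ((M2 × M3) × M4)) with cost 19251.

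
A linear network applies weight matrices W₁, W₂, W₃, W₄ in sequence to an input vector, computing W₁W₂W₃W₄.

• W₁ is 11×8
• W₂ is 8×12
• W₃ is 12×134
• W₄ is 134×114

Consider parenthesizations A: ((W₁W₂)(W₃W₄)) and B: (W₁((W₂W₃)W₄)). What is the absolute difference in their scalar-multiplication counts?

Order A = ((W₁W₂)(W₃W₄)): (W₁W₂): 11×8 by 8×12 → 11×12, cost 11·8·12 = 1056; (W₃W₄): 12×134 by 134×114 → 12×114, cost 12·134·114 = 183312; ((W₁W₂)(W₃W₄)): 11×12 by 12×114 → 11×114, cost 11·12·114 = 15048; cumulative 199416. Total 199416.
Order B = (W₁((W₂W₃)W₄)): (W₂W₃): 8×12 by 12×134 → 8×134, cost 8·12·134 = 12864; ((W₂W₃)W₄): 8×134 by 134×114 → 8×114, cost 8·134·114 = 122208; cumulative 135072; (W₁((W₂W₃)W₄)): 11×8 by 8×114 → 11×114, cost 11·8·114 = 10032; cumulative 145104. Total 145104.
Difference: |199416 − 145104| = 54312.

54312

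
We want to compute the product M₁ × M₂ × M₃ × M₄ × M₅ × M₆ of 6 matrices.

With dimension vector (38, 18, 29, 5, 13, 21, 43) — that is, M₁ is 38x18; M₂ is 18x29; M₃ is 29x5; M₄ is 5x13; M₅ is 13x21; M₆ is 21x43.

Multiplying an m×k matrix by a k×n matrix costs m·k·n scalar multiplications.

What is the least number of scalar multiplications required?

20080

Adjacent pairs: M₁M₂ = 38·18·29 = 19836; M₂M₃ = 18·29·5 = 2610; M₃M₄ = 29·5·13 = 1885; M₄M₅ = 5·13·21 = 1365; M₅M₆ = 13·21·43 = 11739.
Length 3: M₁..M₃: k=1: 0+2610+38·18·5=6030; k=2: 19836+0+38·29·5=25346 → min 6030 | M₂..M₄: k=2: 0+1885+18·29·13=8671; k=3: 2610+0+18·5·13=3780 → min 3780 | M₃..M₅: k=3: 0+1365+29·5·21=4410; k=4: 1885+0+29·13·21=9802 → min 4410 | M₄..M₆: k=4: 0+11739+5·13·43=14534; k=5: 1365+0+5·21·43=5880 → min 5880.
Length 4: M₁..M₄: k=1: 0+3780+38·18·13=12672; k=2: 19836+1885+38·29·13=36047; k=3: 6030+0+38·5·13=8500 → min 8500 | M₂..M₅: k=2: 0+4410+18·29·21=15372; k=3: 2610+1365+18·5·21=5865; k=4: 3780+0+18·13·21=8694 → min 5865 | M₃..M₆: k=3: 0+5880+29·5·43=12115; k=4: 1885+11739+29·13·43=29835; k=5: 4410+0+29·21·43=30597 → min 12115.
Length 5: M₁..M₅: k=1: 0+5865+38·18·21=20229; k=2: 19836+4410+38·29·21=47388; k=3: 6030+1365+38·5·21=11385; k=4: 8500+0+38·13·21=18874 → min 11385 | M₂..M₆: k=2: 0+12115+18·29·43=34561; k=3: 2610+5880+18·5·43=12360; k=4: 3780+11739+18·13·43=25581; k=5: 5865+0+18·21·43=22119 → min 12360.
Length 6: M₁..M₆: k=1: 0+12360+38·18·43=41772; k=2: 19836+12115+38·29·43=79337; k=3: 6030+5880+38·5·43=20080; k=4: 8500+11739+38·13·43=41481; k=5: 11385+0+38·21·43=45699 → min 20080.
Optimal order: ((M₁ × (M₂ × M₃)) × ((M₄ × M₅) × M₆)) with cost 20080.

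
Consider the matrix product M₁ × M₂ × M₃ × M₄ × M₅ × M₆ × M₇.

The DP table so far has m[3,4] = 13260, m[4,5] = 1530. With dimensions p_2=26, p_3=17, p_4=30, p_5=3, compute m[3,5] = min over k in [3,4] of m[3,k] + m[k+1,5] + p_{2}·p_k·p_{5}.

2856

m[3,5] = min over k∈[3,4] of m[3,k]+m[k+1,5]+p_{2}·p_k·p_{5}.
k=3: 0 + 1530 + 26·17·3 = 2856; k=4: 13260 + 0 + 26·30·3 = 15600.
Minimum: 2856 at k=3.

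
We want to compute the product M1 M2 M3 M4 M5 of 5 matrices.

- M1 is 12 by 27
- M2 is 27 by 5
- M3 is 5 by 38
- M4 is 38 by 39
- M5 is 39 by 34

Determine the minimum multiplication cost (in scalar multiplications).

Adjacent pairs: M1M2 = 12·27·5 = 1620; M2M3 = 27·5·38 = 5130; M3M4 = 5·38·39 = 7410; M4M5 = 38·39·34 = 50388.
Length 3: M1..M3: k=1: 0+5130+12·27·38=17442; k=2: 1620+0+12·5·38=3900 → min 3900 | M2..M4: k=2: 0+7410+27·5·39=12675; k=3: 5130+0+27·38·39=45144 → min 12675 | M3..M5: k=3: 0+50388+5·38·34=56848; k=4: 7410+0+5·39·34=14040 → min 14040.
Length 4: M1..M4: k=1: 0+12675+12·27·39=25311; k=2: 1620+7410+12·5·39=11370; k=3: 3900+0+12·38·39=21684 → min 11370 | M2..M5: k=2: 0+14040+27·5·34=18630; k=3: 5130+50388+27·38·34=90402; k=4: 12675+0+27·39·34=48477 → min 18630.
Length 5: M1..M5: k=1: 0+18630+12·27·34=29646; k=2: 1620+14040+12·5·34=17700; k=3: 3900+50388+12·38·34=69792; k=4: 11370+0+12·39·34=27282 → min 17700.
Optimal order: ((M1 M2) ((M3 M4) M5)) with cost 17700.

17700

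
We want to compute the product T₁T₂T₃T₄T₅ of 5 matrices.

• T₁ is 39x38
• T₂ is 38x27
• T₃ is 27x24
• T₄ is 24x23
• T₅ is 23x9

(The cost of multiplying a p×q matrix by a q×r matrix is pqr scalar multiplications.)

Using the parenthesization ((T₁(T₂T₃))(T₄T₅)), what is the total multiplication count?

(T₂T₃): 38×27 by 27×24 → 38×24, cost 38·27·24 = 24624
(T₁(T₂T₃)): 39×38 by 38×24 → 39×24, cost 39·38·24 = 35568; cumulative 60192
(T₄T₅): 24×23 by 23×9 → 24×9, cost 24·23·9 = 4968
((T₁(T₂T₃))(T₄T₅)): 39×24 by 24×9 → 39×9, cost 39·24·9 = 8424; cumulative 73584
Total: 73584 scalar multiplications.

73584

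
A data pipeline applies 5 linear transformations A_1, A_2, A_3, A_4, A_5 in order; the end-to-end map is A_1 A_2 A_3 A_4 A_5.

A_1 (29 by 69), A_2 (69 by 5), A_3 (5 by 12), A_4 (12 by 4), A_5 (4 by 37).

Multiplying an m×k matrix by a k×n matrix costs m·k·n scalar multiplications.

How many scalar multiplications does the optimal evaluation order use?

13916

Adjacent pairs: A_1A_2 = 29·69·5 = 10005; A_2A_3 = 69·5·12 = 4140; A_3A_4 = 5·12·4 = 240; A_4A_5 = 12·4·37 = 1776.
Length 3: A_1..A_3: k=1: 0+4140+29·69·12=28152; k=2: 10005+0+29·5·12=11745 → min 11745 | A_2..A_4: k=2: 0+240+69·5·4=1620; k=3: 4140+0+69·12·4=7452 → min 1620 | A_3..A_5: k=3: 0+1776+5·12·37=3996; k=4: 240+0+5·4·37=980 → min 980.
Length 4: A_1..A_4: k=1: 0+1620+29·69·4=9624; k=2: 10005+240+29·5·4=10825; k=3: 11745+0+29·12·4=13137 → min 9624 | A_2..A_5: k=2: 0+980+69·5·37=13745; k=3: 4140+1776+69·12·37=36552; k=4: 1620+0+69·4·37=11832 → min 11832.
Length 5: A_1..A_5: k=1: 0+11832+29·69·37=85869; k=2: 10005+980+29·5·37=16350; k=3: 11745+1776+29·12·37=26397; k=4: 9624+0+29·4·37=13916 → min 13916.
Optimal order: ((A_1 (A_2 (A_3 A_4))) A_5) with cost 13916.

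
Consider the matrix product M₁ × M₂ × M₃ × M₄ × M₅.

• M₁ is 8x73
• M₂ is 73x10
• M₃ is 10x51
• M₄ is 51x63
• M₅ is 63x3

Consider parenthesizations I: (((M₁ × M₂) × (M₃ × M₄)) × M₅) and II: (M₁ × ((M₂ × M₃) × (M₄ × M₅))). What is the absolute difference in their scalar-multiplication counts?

15268

Order I = (((M₁ × M₂) × (M₃ × M₄)) × M₅): (M₁ × M₂): 8×73 by 73×10 → 8×10, cost 8·73·10 = 5840; (M₃ × M₄): 10×51 by 51×63 → 10×63, cost 10·51·63 = 32130; ((M₁ × M₂) × (M₃ × M₄)): 8×10 by 10×63 → 8×63, cost 8·10·63 = 5040; cumulative 43010; (((M₁ × M₂) × (M₃ × M₄)) × M₅): 8×63 by 63×3 → 8×3, cost 8·63·3 = 1512; cumulative 44522. Total 44522.
Order II = (M₁ × ((M₂ × M₃) × (M₄ × M₅))): (M₂ × M₃): 73×10 by 10×51 → 73×51, cost 73·10·51 = 37230; (M₄ × M₅): 51×63 by 63×3 → 51×3, cost 51·63·3 = 9639; ((M₂ × M₃) × (M₄ × M₅)): 73×51 by 51×3 → 73×3, cost 73·51·3 = 11169; cumulative 58038; (M₁ × ((M₂ × M₃) × (M₄ × M₅))): 8×73 by 73×3 → 8×3, cost 8·73·3 = 1752; cumulative 59790. Total 59790.
Difference: |44522 − 59790| = 15268.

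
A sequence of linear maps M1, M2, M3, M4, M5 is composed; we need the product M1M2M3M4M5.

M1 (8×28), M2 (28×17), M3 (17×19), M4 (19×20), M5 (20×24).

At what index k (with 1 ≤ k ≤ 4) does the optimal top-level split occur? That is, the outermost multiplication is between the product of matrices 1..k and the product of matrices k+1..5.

4

Adjacent pairs: M1M2 = 8·28·17 = 3808; M2M3 = 28·17·19 = 9044; M3M4 = 17·19·20 = 6460; M4M5 = 19·20·24 = 9120.
Length 3: M1..M3: k=1: 0+9044+8·28·19=13300; k=2: 3808+0+8·17·19=6392 → min 6392 | M2..M4: k=2: 0+6460+28·17·20=15980; k=3: 9044+0+28·19·20=19684 → min 15980 | M3..M5: k=3: 0+9120+17·19·24=16872; k=4: 6460+0+17·20·24=14620 → min 14620.
Length 4: M1..M4: k=1: 0+15980+8·28·20=20460; k=2: 3808+6460+8·17·20=12988; k=3: 6392+0+8·19·20=9432 → min 9432 | M2..M5: k=2: 0+14620+28·17·24=26044; k=3: 9044+9120+28·19·24=30932; k=4: 15980+0+28·20·24=29420 → min 26044.
Top-level splits: k=1: (M1..M1)·(M2..M5) → 0+26044+8·28·24 = 31420; k=2: (M1..M2)·(M3..M5) → 3808+14620+8·17·24 = 21692; k=3: (M1..M3)·(M4..M5) → 6392+9120+8·19·24 = 19160; k=4: (M1..M4)·(M5..M5) → 9432+0+8·20·24 = 13272.
Best split is after M4, i.e. k = 4.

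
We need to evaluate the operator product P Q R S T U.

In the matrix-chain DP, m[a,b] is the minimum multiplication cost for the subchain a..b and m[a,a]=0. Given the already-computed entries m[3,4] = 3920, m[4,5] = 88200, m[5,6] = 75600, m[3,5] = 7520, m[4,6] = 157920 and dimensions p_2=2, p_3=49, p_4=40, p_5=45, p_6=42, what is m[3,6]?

11300

m[3,6] = min over k∈[3,5] of m[3,k]+m[k+1,6]+p_{2}·p_k·p_{6}.
k=3: 0 + 157920 + 2·49·42 = 162036; k=4: 3920 + 75600 + 2·40·42 = 82880; k=5: 7520 + 0 + 2·45·42 = 11300.
Minimum: 11300 at k=5.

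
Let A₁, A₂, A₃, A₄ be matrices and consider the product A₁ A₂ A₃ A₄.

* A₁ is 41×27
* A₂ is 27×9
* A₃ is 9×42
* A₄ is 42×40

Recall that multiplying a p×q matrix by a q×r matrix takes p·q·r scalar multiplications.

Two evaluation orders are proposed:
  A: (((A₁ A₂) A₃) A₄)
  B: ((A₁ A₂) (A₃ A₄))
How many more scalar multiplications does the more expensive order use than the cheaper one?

54498

Order A = (((A₁ A₂) A₃) A₄): (A₁ A₂): 41×27 by 27×9 → 41×9, cost 41·27·9 = 9963; ((A₁ A₂) A₃): 41×9 by 9×42 → 41×42, cost 41·9·42 = 15498; cumulative 25461; (((A₁ A₂) A₃) A₄): 41×42 by 42×40 → 41×40, cost 41·42·40 = 68880; cumulative 94341. Total 94341.
Order B = ((A₁ A₂) (A₃ A₄)): (A₁ A₂): 41×27 by 27×9 → 41×9, cost 41·27·9 = 9963; (A₃ A₄): 9×42 by 42×40 → 9×40, cost 9·42·40 = 15120; ((A₁ A₂) (A₃ A₄)): 41×9 by 9×40 → 41×40, cost 41·9·40 = 14760; cumulative 39843. Total 39843.
Difference: |94341 − 39843| = 54498.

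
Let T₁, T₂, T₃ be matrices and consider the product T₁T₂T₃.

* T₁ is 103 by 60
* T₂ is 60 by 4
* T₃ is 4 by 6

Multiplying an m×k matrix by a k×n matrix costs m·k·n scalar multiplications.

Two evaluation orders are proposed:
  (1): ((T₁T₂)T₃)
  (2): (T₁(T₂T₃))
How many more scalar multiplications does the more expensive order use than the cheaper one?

Order (1) = ((T₁T₂)T₃): (T₁T₂): 103×60 by 60×4 → 103×4, cost 103·60·4 = 24720; ((T₁T₂)T₃): 103×4 by 4×6 → 103×6, cost 103·4·6 = 2472; cumulative 27192. Total 27192.
Order (2) = (T₁(T₂T₃)): (T₂T₃): 60×4 by 4×6 → 60×6, cost 60·4·6 = 1440; (T₁(T₂T₃)): 103×60 by 60×6 → 103×6, cost 103·60·6 = 37080; cumulative 38520. Total 38520.
Difference: |27192 − 38520| = 11328.

11328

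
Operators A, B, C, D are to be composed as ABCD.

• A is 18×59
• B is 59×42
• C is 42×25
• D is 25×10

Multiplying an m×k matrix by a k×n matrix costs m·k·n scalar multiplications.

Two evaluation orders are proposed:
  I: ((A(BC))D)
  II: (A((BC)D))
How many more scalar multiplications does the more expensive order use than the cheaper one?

5680

Order I = ((A(BC))D): (BC): 59×42 by 42×25 → 59×25, cost 59·42·25 = 61950; (A(BC)): 18×59 by 59×25 → 18×25, cost 18·59·25 = 26550; cumulative 88500; ((A(BC))D): 18×25 by 25×10 → 18×10, cost 18·25·10 = 4500; cumulative 93000. Total 93000.
Order II = (A((BC)D)): (BC): 59×42 by 42×25 → 59×25, cost 59·42·25 = 61950; ((BC)D): 59×25 by 25×10 → 59×10, cost 59·25·10 = 14750; cumulative 76700; (A((BC)D)): 18×59 by 59×10 → 18×10, cost 18·59·10 = 10620; cumulative 87320. Total 87320.
Difference: |93000 − 87320| = 5680.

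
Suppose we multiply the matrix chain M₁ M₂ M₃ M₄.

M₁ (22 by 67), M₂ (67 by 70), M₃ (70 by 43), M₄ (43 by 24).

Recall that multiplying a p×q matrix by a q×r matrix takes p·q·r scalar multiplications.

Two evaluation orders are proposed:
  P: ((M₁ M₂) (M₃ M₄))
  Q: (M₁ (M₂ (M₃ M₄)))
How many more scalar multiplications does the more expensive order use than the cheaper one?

7796

Order P = ((M₁ M₂) (M₃ M₄)): (M₁ M₂): 22×67 by 67×70 → 22×70, cost 22·67·70 = 103180; (M₃ M₄): 70×43 by 43×24 → 70×24, cost 70·43·24 = 72240; ((M₁ M₂) (M₃ M₄)): 22×70 by 70×24 → 22×24, cost 22·70·24 = 36960; cumulative 212380. Total 212380.
Order Q = (M₁ (M₂ (M₃ M₄))): (M₃ M₄): 70×43 by 43×24 → 70×24, cost 70·43·24 = 72240; (M₂ (M₃ M₄)): 67×70 by 70×24 → 67×24, cost 67·70·24 = 112560; cumulative 184800; (M₁ (M₂ (M₃ M₄))): 22×67 by 67×24 → 22×24, cost 22·67·24 = 35376; cumulative 220176. Total 220176.
Difference: |212380 − 220176| = 7796.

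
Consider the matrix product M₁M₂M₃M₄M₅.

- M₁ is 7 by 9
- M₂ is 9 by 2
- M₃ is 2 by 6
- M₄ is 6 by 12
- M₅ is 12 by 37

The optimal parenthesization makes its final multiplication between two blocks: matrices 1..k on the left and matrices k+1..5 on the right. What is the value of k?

Adjacent pairs: M₁M₂ = 7·9·2 = 126; M₂M₃ = 9·2·6 = 108; M₃M₄ = 2·6·12 = 144; M₄M₅ = 6·12·37 = 2664.
Length 3: M₁..M₃: k=1: 0+108+7·9·6=486; k=2: 126+0+7·2·6=210 → min 210 | M₂..M₄: k=2: 0+144+9·2·12=360; k=3: 108+0+9·6·12=756 → min 360 | M₃..M₅: k=3: 0+2664+2·6·37=3108; k=4: 144+0+2·12·37=1032 → min 1032.
Length 4: M₁..M₄: k=1: 0+360+7·9·12=1116; k=2: 126+144+7·2·12=438; k=3: 210+0+7·6·12=714 → min 438 | M₂..M₅: k=2: 0+1032+9·2·37=1698; k=3: 108+2664+9·6·37=4770; k=4: 360+0+9·12·37=4356 → min 1698.
Top-level splits: k=1: (M₁..M₁)·(M₂..M₅) → 0+1698+7·9·37 = 4029; k=2: (M₁..M₂)·(M₃..M₅) → 126+1032+7·2·37 = 1676; k=3: (M₁..M₃)·(M₄..M₅) → 210+2664+7·6·37 = 4428; k=4: (M₁..M₄)·(M₅..M₅) → 438+0+7·12·37 = 3546.
Best split is after M₂, i.e. k = 2.

2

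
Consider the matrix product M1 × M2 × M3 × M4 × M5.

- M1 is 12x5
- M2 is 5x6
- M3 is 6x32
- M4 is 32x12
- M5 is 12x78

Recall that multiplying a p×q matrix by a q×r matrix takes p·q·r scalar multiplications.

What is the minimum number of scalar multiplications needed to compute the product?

12024

Adjacent pairs: M1M2 = 12·5·6 = 360; M2M3 = 5·6·32 = 960; M3M4 = 6·32·12 = 2304; M4M5 = 32·12·78 = 29952.
Length 3: M1..M3: k=1: 0+960+12·5·32=2880; k=2: 360+0+12·6·32=2664 → min 2664 | M2..M4: k=2: 0+2304+5·6·12=2664; k=3: 960+0+5·32·12=2880 → min 2664 | M3..M5: k=3: 0+29952+6·32·78=44928; k=4: 2304+0+6·12·78=7920 → min 7920.
Length 4: M1..M4: k=1: 0+2664+12·5·12=3384; k=2: 360+2304+12·6·12=3528; k=3: 2664+0+12·32·12=7272 → min 3384 | M2..M5: k=2: 0+7920+5·6·78=10260; k=3: 960+29952+5·32·78=43392; k=4: 2664+0+5·12·78=7344 → min 7344.
Length 5: M1..M5: k=1: 0+7344+12·5·78=12024; k=2: 360+7920+12·6·78=13896; k=3: 2664+29952+12·32·78=62568; k=4: 3384+0+12·12·78=14616 → min 12024.
Optimal order: (M1 × ((M2 × (M3 × M4)) × M5)) with cost 12024.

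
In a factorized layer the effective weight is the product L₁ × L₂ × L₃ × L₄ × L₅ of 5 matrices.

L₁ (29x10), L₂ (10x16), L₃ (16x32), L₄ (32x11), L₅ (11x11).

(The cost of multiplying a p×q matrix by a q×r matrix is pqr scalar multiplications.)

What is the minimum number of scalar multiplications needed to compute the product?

Adjacent pairs: L₁L₂ = 29·10·16 = 4640; L₂L₃ = 10·16·32 = 5120; L₃L₄ = 16·32·11 = 5632; L₄L₅ = 32·11·11 = 3872.
Length 3: L₁..L₃: k=1: 0+5120+29·10·32=14400; k=2: 4640+0+29·16·32=19488 → min 14400 | L₂..L₄: k=2: 0+5632+10·16·11=7392; k=3: 5120+0+10·32·11=8640 → min 7392 | L₃..L₅: k=3: 0+3872+16·32·11=9504; k=4: 5632+0+16·11·11=7568 → min 7568.
Length 4: L₁..L₄: k=1: 0+7392+29·10·11=10582; k=2: 4640+5632+29·16·11=15376; k=3: 14400+0+29·32·11=24608 → min 10582 | L₂..L₅: k=2: 0+7568+10·16·11=9328; k=3: 5120+3872+10·32·11=12512; k=4: 7392+0+10·11·11=8602 → min 8602.
Length 5: L₁..L₅: k=1: 0+8602+29·10·11=11792; k=2: 4640+7568+29·16·11=17312; k=3: 14400+3872+29·32·11=28480; k=4: 10582+0+29·11·11=14091 → min 11792.
Optimal order: (L₁ × ((L₂ × (L₃ × L₄)) × L₅)) with cost 11792.

11792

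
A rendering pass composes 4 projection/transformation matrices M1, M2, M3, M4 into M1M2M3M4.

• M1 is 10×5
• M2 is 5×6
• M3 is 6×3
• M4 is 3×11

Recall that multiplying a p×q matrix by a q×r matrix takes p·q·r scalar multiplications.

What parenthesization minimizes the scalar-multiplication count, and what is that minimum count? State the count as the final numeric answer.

Adjacent pairs: M1M2 = 10·5·6 = 300; M2M3 = 5·6·3 = 90; M3M4 = 6·3·11 = 198.
Length 3: M1..M3: k=1: 0+90+10·5·3=240; k=2: 300+0+10·6·3=480 → min 240 | M2..M4: k=2: 0+198+5·6·11=528; k=3: 90+0+5·3·11=255 → min 255.
Length 4: M1..M4: k=1: 0+255+10·5·11=805; k=2: 300+198+10·6·11=1158; k=3: 240+0+10·3·11=570 → min 570.
Optimal parenthesization: ((M1(M2M3))M4) with cost 570.

570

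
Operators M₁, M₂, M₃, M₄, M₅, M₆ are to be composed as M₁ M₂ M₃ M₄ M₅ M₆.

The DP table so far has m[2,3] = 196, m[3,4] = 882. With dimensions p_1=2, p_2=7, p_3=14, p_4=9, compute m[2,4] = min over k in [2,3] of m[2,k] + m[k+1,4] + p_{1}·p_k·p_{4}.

m[2,4] = min over k∈[2,3] of m[2,k]+m[k+1,4]+p_{1}·p_k·p_{4}.
k=2: 0 + 882 + 2·7·9 = 1008; k=3: 196 + 0 + 2·14·9 = 448.
Minimum: 448 at k=3.

448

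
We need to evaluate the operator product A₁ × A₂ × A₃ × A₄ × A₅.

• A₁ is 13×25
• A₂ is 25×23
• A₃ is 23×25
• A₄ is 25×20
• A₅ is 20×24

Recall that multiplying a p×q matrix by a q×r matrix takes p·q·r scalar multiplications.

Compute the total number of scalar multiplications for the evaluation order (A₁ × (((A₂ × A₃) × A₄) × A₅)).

46675

(A₂ × A₃): 25×23 by 23×25 → 25×25, cost 25·23·25 = 14375
((A₂ × A₃) × A₄): 25×25 by 25×20 → 25×20, cost 25·25·20 = 12500; cumulative 26875
(((A₂ × A₃) × A₄) × A₅): 25×20 by 20×24 → 25×24, cost 25·20·24 = 12000; cumulative 38875
(A₁ × (((A₂ × A₃) × A₄) × A₅)): 13×25 by 25×24 → 13×24, cost 13·25·24 = 7800; cumulative 46675
Total: 46675 scalar multiplications.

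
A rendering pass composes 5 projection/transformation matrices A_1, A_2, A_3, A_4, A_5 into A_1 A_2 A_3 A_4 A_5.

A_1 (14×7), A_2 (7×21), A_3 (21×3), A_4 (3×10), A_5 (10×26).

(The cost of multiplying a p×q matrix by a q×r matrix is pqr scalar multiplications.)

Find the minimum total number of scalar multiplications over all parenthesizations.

Adjacent pairs: A_1A_2 = 14·7·21 = 2058; A_2A_3 = 7·21·3 = 441; A_3A_4 = 21·3·10 = 630; A_4A_5 = 3·10·26 = 780.
Length 3: A_1..A_3: k=1: 0+441+14·7·3=735; k=2: 2058+0+14·21·3=2940 → min 735 | A_2..A_4: k=2: 0+630+7·21·10=2100; k=3: 441+0+7·3·10=651 → min 651 | A_3..A_5: k=3: 0+780+21·3·26=2418; k=4: 630+0+21·10·26=6090 → min 2418.
Length 4: A_1..A_4: k=1: 0+651+14·7·10=1631; k=2: 2058+630+14·21·10=5628; k=3: 735+0+14·3·10=1155 → min 1155 | A_2..A_5: k=2: 0+2418+7·21·26=6240; k=3: 441+780+7·3·26=1767; k=4: 651+0+7·10·26=2471 → min 1767.
Length 5: A_1..A_5: k=1: 0+1767+14·7·26=4315; k=2: 2058+2418+14·21·26=12120; k=3: 735+780+14·3·26=2607; k=4: 1155+0+14·10·26=4795 → min 2607.
Optimal order: ((A_1 (A_2 A_3)) (A_4 A_5)) with cost 2607.

2607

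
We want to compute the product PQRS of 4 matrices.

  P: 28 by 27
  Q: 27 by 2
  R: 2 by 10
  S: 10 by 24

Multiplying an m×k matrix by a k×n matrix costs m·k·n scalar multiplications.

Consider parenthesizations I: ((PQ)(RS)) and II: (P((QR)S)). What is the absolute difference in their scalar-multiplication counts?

21828

Order I = ((PQ)(RS)): (PQ): 28×27 by 27×2 → 28×2, cost 28·27·2 = 1512; (RS): 2×10 by 10×24 → 2×24, cost 2·10·24 = 480; ((PQ)(RS)): 28×2 by 2×24 → 28×24, cost 28·2·24 = 1344; cumulative 3336. Total 3336.
Order II = (P((QR)S)): (QR): 27×2 by 2×10 → 27×10, cost 27·2·10 = 540; ((QR)S): 27×10 by 10×24 → 27×24, cost 27·10·24 = 6480; cumulative 7020; (P((QR)S)): 28×27 by 27×24 → 28×24, cost 28·27·24 = 18144; cumulative 25164. Total 25164.
Difference: |3336 − 25164| = 21828.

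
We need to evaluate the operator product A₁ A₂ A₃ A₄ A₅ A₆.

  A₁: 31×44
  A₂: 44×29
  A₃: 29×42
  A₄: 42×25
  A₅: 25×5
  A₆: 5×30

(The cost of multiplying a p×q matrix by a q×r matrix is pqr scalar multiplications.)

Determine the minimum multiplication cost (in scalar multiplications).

29190

Adjacent pairs: A₁A₂ = 31·44·29 = 39556; A₂A₃ = 44·29·42 = 53592; A₃A₄ = 29·42·25 = 30450; A₄A₅ = 42·25·5 = 5250; A₅A₆ = 25·5·30 = 3750.
Length 3: A₁..A₃: k=1: 0+53592+31·44·42=110880; k=2: 39556+0+31·29·42=77314 → min 77314 | A₂..A₄: k=2: 0+30450+44·29·25=62350; k=3: 53592+0+44·42·25=99792 → min 62350 | A₃..A₅: k=3: 0+5250+29·42·5=11340; k=4: 30450+0+29·25·5=34075 → min 11340 | A₄..A₆: k=4: 0+3750+42·25·30=35250; k=5: 5250+0+42·5·30=11550 → min 11550.
Length 4: A₁..A₄: k=1: 0+62350+31·44·25=96450; k=2: 39556+30450+31·29·25=92481; k=3: 77314+0+31·42·25=109864 → min 92481 | A₂..A₅: k=2: 0+11340+44·29·5=17720; k=3: 53592+5250+44·42·5=68082; k=4: 62350+0+44·25·5=67850 → min 17720 | A₃..A₆: k=3: 0+11550+29·42·30=48090; k=4: 30450+3750+29·25·30=55950; k=5: 11340+0+29·5·30=15690 → min 15690.
Length 5: A₁..A₅: k=1: 0+17720+31·44·5=24540; k=2: 39556+11340+31·29·5=55391; k=3: 77314+5250+31·42·5=89074; k=4: 92481+0+31·25·5=96356 → min 24540 | A₂..A₆: k=2: 0+15690+44·29·30=53970; k=3: 53592+11550+44·42·30=120582; k=4: 62350+3750+44·25·30=99100; k=5: 17720+0+44·5·30=24320 → min 24320.
Length 6: A₁..A₆: k=1: 0+24320+31·44·30=65240; k=2: 39556+15690+31·29·30=82216; k=3: 77314+11550+31·42·30=127924; k=4: 92481+3750+31·25·30=119481; k=5: 24540+0+31·5·30=29190 → min 29190.
Optimal order: ((A₁ (A₂ (A₃ (A₄ A₅)))) A₆) with cost 29190.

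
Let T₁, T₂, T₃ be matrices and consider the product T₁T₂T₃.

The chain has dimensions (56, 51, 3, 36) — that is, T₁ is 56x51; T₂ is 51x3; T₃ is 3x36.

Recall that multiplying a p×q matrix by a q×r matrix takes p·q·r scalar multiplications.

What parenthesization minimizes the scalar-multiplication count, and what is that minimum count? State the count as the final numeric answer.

(T₁(T₂T₃)): cost 108324.
((T₁T₂)T₃): cost 14616.
Optimal: ((T₁T₂)T₃) with cost 14616.

14616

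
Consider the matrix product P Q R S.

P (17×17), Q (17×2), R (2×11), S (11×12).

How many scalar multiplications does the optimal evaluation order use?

1250

Adjacent pairs: PQ = 17·17·2 = 578; QR = 17·2·11 = 374; RS = 2·11·12 = 264.
Length 3: P..R: k=1: 0+374+17·17·11=3553; k=2: 578+0+17·2·11=952 → min 952 | Q..S: k=2: 0+264+17·2·12=672; k=3: 374+0+17·11·12=2618 → min 672.
Length 4: P..S: k=1: 0+672+17·17·12=4140; k=2: 578+264+17·2·12=1250; k=3: 952+0+17·11·12=3196 → min 1250.
Optimal order: ((P Q) (R S)) with cost 1250.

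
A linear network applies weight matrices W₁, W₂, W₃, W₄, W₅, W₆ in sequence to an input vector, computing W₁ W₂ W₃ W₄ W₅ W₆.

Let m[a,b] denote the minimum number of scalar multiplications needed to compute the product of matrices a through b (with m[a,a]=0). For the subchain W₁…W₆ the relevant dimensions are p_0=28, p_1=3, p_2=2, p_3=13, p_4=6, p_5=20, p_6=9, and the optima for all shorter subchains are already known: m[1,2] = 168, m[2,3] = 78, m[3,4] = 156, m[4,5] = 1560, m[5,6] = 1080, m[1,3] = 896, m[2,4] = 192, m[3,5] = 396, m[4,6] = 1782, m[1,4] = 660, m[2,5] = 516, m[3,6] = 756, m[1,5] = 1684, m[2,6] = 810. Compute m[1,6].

1428

m[1,6] = min over k∈[1,5] of m[1,k]+m[k+1,6]+p_{0}·p_k·p_{6}.
k=1: 0 + 810 + 28·3·9 = 1566; k=2: 168 + 756 + 28·2·9 = 1428; k=3: 896 + 1782 + 28·13·9 = 5954; k=4: 660 + 1080 + 28·6·9 = 3252; k=5: 1684 + 0 + 28·20·9 = 6724.
Minimum: 1428 at k=2.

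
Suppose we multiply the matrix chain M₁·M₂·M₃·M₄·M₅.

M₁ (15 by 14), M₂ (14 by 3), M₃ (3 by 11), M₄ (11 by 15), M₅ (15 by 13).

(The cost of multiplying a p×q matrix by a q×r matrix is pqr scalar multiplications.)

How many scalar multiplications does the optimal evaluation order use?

2295

Adjacent pairs: M₁M₂ = 15·14·3 = 630; M₂M₃ = 14·3·11 = 462; M₃M₄ = 3·11·15 = 495; M₄M₅ = 11·15·13 = 2145.
Length 3: M₁..M₃: k=1: 0+462+15·14·11=2772; k=2: 630+0+15·3·11=1125 → min 1125 | M₂..M₄: k=2: 0+495+14·3·15=1125; k=3: 462+0+14·11·15=2772 → min 1125 | M₃..M₅: k=3: 0+2145+3·11·13=2574; k=4: 495+0+3·15·13=1080 → min 1080.
Length 4: M₁..M₄: k=1: 0+1125+15·14·15=4275; k=2: 630+495+15·3·15=1800; k=3: 1125+0+15·11·15=3600 → min 1800 | M₂..M₅: k=2: 0+1080+14·3·13=1626; k=3: 462+2145+14·11·13=4609; k=4: 1125+0+14·15·13=3855 → min 1626.
Length 5: M₁..M₅: k=1: 0+1626+15·14·13=4356; k=2: 630+1080+15·3·13=2295; k=3: 1125+2145+15·11·13=5415; k=4: 1800+0+15·15·13=4725 → min 2295.
Optimal order: ((M₁·M₂)·((M₃·M₄)·M₅)) with cost 2295.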